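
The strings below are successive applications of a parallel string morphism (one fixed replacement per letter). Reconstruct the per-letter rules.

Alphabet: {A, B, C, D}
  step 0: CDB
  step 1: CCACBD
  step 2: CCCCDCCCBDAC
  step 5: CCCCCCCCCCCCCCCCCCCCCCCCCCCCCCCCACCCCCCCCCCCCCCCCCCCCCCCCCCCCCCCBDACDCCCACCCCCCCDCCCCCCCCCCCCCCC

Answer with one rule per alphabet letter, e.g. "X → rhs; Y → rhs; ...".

A->DC, B->BD, C->CC, D->AC

  step 1 ⇒ step 2: CCACBD ⇒ CC·CC·DC·CC·BD·AC
    A ↦ DC
    B ↦ BD
    C ↦ CC
    D ↦ AC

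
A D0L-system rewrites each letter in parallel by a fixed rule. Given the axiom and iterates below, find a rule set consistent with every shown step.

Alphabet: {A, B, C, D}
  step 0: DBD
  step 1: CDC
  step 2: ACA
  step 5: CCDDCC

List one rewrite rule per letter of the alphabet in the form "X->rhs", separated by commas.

A->BB, B->D, C->A, D->C

  step 1 ⇒ step 2: CDC ⇒ A·C·A
    C ↦ A
    D ↦ C
    A ↦ BB  (constrained at step 2)
  step 0 ⇒ step 1: DBD ⇒ C·D·C
    B ↦ D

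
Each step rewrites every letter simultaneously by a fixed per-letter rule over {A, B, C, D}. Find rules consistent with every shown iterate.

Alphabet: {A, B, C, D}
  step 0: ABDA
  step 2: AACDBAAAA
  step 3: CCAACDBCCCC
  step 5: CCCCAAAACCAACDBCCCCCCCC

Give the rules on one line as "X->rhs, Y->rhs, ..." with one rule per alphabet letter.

  step 2 ⇒ step 3: AACDBAAAA ⇒ C·C·AA·C·DB·C·C·C·C
    A ↦ C
    B ↦ DB
    C ↦ AA
    D ↦ C

A->C, B->DB, C->AA, D->C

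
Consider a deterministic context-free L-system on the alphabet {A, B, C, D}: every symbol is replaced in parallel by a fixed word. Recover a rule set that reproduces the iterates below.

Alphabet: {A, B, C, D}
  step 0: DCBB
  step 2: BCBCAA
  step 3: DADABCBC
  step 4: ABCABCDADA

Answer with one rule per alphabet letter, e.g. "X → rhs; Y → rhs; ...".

A->BC, B->D, C->A, D->A

  step 3 ⇒ step 4: DADABCBC ⇒ A·BC·A·BC·D·A·D·A
    A ↦ BC
    B ↦ D
    C ↦ A
    D ↦ A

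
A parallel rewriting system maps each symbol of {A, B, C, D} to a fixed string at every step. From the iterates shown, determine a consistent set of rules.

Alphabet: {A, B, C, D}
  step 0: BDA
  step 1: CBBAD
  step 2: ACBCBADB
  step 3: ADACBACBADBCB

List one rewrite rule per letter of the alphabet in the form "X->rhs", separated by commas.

  step 2 ⇒ step 3: ACBCBADB ⇒ AD·A·CB·A·CB·AD·B·CB
    A ↦ AD
    B ↦ CB
    C ↦ A
    D ↦ B

A->AD, B->CB, C->A, D->B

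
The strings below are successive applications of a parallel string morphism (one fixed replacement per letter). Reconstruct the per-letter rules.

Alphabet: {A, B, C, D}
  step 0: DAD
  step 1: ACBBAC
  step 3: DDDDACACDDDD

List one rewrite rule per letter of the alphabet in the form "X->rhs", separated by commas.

A->BB, B->D, C->BB, D->AC

  step 0 ⇒ step 1: DAD ⇒ AC·BB·AC
    A ↦ BB
    D ↦ AC
    B ↦ D  (constrained at step 1)
    C ↦ BB  (constrained at step 1)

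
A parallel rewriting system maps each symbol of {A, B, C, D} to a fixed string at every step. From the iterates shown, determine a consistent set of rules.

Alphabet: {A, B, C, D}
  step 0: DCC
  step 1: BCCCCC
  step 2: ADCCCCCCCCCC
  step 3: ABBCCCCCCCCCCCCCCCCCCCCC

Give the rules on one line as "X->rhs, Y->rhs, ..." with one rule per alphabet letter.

A->AB, B->AD, C->CC, D->BC

  step 2 ⇒ step 3: ADCCCCCCCCCC ⇒ AB·BC·CC·CC·CC·CC·CC·CC·CC·CC·CC·CC
    A ↦ AB
    C ↦ CC
    D ↦ BC
  step 1 ⇒ step 2: BCCCCC ⇒ AD·CC·CC·CC·CC·CC
    B ↦ AD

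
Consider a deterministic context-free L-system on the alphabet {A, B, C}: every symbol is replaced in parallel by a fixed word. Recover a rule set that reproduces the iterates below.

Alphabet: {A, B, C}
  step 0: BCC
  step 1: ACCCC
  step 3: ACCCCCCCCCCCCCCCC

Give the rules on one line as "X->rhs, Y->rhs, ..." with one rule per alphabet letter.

A->B, B->A, C->CC

  step 0 ⇒ step 1: BCC ⇒ A·CC·CC
    B ↦ A
    C ↦ CC
    A ↦ B  (constrained at step 1)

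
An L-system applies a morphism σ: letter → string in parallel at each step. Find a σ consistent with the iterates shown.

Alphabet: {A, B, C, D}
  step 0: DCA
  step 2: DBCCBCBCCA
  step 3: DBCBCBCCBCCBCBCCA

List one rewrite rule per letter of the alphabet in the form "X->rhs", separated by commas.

  step 2 ⇒ step 3: DBCCBCBCCA ⇒ DB·C·BC·BC·C·BC·C·BC·BC·CA
    A ↦ CA
    B ↦ C
    C ↦ BC
    D ↦ DB

A->CA, B->C, C->BC, D->DB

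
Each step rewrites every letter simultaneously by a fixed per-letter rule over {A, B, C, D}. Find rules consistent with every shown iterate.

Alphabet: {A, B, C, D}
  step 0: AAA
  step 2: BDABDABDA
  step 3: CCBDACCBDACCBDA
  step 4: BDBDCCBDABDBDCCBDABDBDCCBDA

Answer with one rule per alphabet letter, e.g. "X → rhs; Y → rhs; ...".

A->DA, B->CC, C->BD, D->B

  step 3 ⇒ step 4: CCBDACCBDACCBDA ⇒ BD·BD·CC·B·DA·BD·BD·CC·B·DA·BD·BD·CC·B·DA
    A ↦ DA
    B ↦ CC
    C ↦ BD
    D ↦ B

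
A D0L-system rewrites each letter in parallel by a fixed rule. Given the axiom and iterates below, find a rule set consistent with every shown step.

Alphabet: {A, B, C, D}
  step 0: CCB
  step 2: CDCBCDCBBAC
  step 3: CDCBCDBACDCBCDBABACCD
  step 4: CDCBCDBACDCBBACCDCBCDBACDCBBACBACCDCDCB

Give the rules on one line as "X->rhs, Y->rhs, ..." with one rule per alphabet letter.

A->C, B->BA, C->CD, D->CB

  step 3 ⇒ step 4: CDCBCDBACDCBCDBABACCD ⇒ CD·CB·CD·BA·CD·CB·BA·C·CD·CB·CD·BA·CD·CB·BA·C·BA·C·CD·CD·CB
    A ↦ C
    B ↦ BA
    C ↦ CD
    D ↦ CB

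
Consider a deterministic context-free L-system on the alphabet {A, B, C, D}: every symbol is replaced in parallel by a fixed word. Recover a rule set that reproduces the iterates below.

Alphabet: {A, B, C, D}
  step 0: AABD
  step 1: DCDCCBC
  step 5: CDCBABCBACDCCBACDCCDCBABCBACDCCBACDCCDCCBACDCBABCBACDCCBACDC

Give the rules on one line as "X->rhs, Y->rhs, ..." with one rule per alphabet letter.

A->DC, B->C, C->BA, D->BC

  step 0 ⇒ step 1: AABD ⇒ DC·DC·C·BC
    A ↦ DC
    B ↦ C
    D ↦ BC
    C ↦ BA  (constrained at step 1)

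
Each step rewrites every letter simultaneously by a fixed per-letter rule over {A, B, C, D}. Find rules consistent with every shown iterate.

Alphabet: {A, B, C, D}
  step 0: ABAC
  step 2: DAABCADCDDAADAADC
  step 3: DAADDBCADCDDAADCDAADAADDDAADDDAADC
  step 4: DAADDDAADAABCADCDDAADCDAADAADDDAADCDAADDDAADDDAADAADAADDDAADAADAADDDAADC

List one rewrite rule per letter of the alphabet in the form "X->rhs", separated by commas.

A->D, B->BCA, C->DC, D->DAA

  step 3 ⇒ step 4: DAADDBCADCDDAADCDAADAADDDAADDDAADC ⇒ DAA·D·D·DAA·DAA·BCA·DC·D·DAA·DC·DAA·DAA·D·D·DAA·DC·DAA·D·D·DAA·D·D·DAA·DAA·DAA·D·D·DAA·DAA·DAA·D·D·DAA·DC
    A ↦ D
    B ↦ BCA
    C ↦ DC
    D ↦ DAA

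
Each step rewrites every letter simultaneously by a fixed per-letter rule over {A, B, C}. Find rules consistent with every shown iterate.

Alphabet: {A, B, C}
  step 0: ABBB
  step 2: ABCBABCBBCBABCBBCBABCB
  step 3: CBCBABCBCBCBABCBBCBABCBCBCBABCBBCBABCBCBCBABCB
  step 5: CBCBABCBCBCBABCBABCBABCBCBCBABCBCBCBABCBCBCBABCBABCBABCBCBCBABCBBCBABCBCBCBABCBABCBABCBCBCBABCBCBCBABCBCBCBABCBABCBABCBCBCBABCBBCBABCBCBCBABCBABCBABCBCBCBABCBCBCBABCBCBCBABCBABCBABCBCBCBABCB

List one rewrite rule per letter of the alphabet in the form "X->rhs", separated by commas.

  step 2 ⇒ step 3: ABCBABCBBCBABCBBCBABCB ⇒ C·BCB·A·BCB·C·BCB·A·BCB·BCB·A·BCB·C·BCB·A·BCB·BCB·A·BCB·C·BCB·A·BCB
    A ↦ C
    B ↦ BCB
    C ↦ A

A->C, B->BCB, C->A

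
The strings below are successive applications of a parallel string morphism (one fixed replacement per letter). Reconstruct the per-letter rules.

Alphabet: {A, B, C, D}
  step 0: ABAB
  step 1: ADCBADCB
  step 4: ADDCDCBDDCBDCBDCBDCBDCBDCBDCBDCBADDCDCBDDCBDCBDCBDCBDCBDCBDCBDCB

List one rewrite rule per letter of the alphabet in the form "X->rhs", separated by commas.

A->AD, B->CB, C->BD, D->DC

  step 0 ⇒ step 1: ABAB ⇒ AD·CB·AD·CB
    A ↦ AD
    B ↦ CB
    C ↦ BD  (constrained at step 1)
    D ↦ DC  (constrained at step 1)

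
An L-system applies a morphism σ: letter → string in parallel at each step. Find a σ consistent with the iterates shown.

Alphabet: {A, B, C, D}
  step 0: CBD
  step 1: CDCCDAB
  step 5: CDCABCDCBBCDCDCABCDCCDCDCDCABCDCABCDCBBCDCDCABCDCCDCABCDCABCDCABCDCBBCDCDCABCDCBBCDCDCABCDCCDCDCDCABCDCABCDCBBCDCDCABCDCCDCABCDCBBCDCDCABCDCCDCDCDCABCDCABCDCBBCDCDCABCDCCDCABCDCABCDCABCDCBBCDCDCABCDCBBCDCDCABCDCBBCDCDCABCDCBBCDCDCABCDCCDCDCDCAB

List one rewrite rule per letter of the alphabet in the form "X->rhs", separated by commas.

  step 0 ⇒ step 1: CBD ⇒ CDC·CD·AB
    B ↦ CD
    C ↦ CDC
    D ↦ AB
    A ↦ BB  (constrained at step 1)

A->BB, B->CD, C->CDC, D->AB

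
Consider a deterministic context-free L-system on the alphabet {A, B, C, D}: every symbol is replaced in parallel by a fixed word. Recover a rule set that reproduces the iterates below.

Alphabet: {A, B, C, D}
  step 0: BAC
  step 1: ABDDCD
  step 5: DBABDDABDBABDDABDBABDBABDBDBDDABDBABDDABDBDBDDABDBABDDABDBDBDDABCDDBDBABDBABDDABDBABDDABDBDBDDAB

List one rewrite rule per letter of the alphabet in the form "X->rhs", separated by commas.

  step 0 ⇒ step 1: BAC ⇒ AB·DD·CD
    A ↦ DD
    B ↦ AB
    C ↦ CD
    D ↦ DB  (constrained at step 1)

A->DD, B->AB, C->CD, D->DB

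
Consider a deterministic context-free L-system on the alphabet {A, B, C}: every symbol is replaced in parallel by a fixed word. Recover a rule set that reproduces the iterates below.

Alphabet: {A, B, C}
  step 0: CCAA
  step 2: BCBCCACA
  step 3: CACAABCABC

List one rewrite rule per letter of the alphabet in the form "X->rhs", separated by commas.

A->BC, B->C, C->A

  step 2 ⇒ step 3: BCBCCACA ⇒ C·A·C·A·A·BC·A·BC
    A ↦ BC
    B ↦ C
    C ↦ A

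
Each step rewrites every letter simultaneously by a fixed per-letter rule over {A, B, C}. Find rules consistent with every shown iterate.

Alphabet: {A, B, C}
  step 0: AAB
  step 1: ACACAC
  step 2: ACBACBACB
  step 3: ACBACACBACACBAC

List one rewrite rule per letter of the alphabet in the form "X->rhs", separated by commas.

  step 2 ⇒ step 3: ACBACBACB ⇒ AC·B·AC·AC·B·AC·AC·B·AC
    A ↦ AC
    B ↦ AC
    C ↦ B

A->AC, B->AC, C->B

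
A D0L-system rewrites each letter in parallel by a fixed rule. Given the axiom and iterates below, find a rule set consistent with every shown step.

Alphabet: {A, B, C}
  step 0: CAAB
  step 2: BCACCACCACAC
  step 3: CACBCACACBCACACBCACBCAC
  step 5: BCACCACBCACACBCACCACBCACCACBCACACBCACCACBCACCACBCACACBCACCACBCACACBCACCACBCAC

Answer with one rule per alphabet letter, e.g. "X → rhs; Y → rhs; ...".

A->BC, B->C, C->AC

  step 2 ⇒ step 3: BCACCACCACAC ⇒ C·AC·BC·AC·AC·BC·AC·AC·BC·AC·BC·AC
    A ↦ BC
    B ↦ C
    C ↦ AC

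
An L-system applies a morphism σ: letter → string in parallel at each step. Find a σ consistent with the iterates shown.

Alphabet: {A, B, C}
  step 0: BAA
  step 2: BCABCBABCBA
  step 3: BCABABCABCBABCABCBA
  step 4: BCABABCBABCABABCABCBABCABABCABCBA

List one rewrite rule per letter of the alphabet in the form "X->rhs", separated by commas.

A->BA, B->BC, C->A

  step 3 ⇒ step 4: BCABABCABCBABCABCBA ⇒ BC·A·BA·BC·BA·BC·A·BA·BC·A·BC·BA·BC·A·BA·BC·A·BC·BA
    A ↦ BA
    B ↦ BC
    C ↦ A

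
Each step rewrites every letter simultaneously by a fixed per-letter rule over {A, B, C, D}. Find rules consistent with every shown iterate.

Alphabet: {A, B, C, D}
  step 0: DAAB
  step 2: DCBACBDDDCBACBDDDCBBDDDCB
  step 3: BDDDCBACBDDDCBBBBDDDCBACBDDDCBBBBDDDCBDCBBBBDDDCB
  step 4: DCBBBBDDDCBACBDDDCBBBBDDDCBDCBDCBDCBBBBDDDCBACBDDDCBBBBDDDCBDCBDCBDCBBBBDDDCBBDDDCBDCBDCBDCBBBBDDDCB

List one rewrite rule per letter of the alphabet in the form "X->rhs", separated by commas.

  step 3 ⇒ step 4: BDDDCBACBDDDCBBBBDDDCBACBDDDCBBBBDDDCBDCBBBBDDDCB ⇒ DCB·B·B·B·DD·DCB·ACB·DD·DCB·B·B·B·DD·DCB·DCB·DCB·DCB·B·B·B·DD·DCB·ACB·DD·DCB·B·B·B·DD·DCB·DCB·DCB·DCB·B·B·B·DD·DCB·B·DD·DCB·DCB·DCB·DCB·B·B·B·DD·DCB
    A ↦ ACB
    B ↦ DCB
    C ↦ DD
    D ↦ B

A->ACB, B->DCB, C->DD, D->B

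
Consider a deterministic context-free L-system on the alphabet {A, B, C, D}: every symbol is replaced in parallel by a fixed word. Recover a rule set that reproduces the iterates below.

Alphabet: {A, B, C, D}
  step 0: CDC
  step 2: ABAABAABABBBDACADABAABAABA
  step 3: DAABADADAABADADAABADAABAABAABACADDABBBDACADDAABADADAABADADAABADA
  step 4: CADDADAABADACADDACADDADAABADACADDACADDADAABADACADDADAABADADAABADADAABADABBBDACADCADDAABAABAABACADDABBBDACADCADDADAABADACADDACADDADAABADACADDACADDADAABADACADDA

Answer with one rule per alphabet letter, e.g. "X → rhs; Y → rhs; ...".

A->DA, B->ABA, C->BBB, D->CAD

  step 3 ⇒ step 4: DAABADADAABADADAABADAABAABAABACADDABBBDACADDAABADADAABADADAABADA ⇒ CAD·DA·DA·ABA·DA·CAD·DA·CAD·DA·DA·ABA·DA·CAD·DA·CAD·DA·DA·ABA·DA·CAD·DA·DA·ABA·DA·DA·ABA·DA·DA·ABA·DA·BBB·DA·CAD·CAD·DA·ABA·ABA·ABA·CAD·DA·BBB·DA·CAD·CAD·DA·DA·ABA·DA·CAD·DA·CAD·DA·DA·ABA·DA·CAD·DA·CAD·DA·DA·ABA·DA·CAD·DA
    A ↦ DA
    B ↦ ABA
    C ↦ BBB
    D ↦ CAD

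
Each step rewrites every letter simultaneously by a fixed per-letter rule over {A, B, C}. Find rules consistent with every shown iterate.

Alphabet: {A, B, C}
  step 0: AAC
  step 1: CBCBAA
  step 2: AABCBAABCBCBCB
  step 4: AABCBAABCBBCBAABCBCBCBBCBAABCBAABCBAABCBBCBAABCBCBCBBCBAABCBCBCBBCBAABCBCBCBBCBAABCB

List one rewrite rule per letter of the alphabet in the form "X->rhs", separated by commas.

A->CB, B->BCB, C->AA

  step 1 ⇒ step 2: CBCBAA ⇒ AA·BCB·AA·BCB·CB·CB
    A ↦ CB
    B ↦ BCB
    C ↦ AA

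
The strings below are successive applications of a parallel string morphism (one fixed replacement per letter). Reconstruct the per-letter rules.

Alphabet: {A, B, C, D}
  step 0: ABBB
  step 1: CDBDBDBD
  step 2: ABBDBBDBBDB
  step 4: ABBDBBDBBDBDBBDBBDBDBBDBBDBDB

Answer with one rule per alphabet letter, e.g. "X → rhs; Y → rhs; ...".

A->CD, B->BD, C->A, D->B

  step 1 ⇒ step 2: CDBDBDBD ⇒ A·B·BD·B·BD·B·BD·B
    B ↦ BD
    C ↦ A
    D ↦ B
  step 0 ⇒ step 1: ABBB ⇒ CD·BD·BD·BD
    A ↦ CD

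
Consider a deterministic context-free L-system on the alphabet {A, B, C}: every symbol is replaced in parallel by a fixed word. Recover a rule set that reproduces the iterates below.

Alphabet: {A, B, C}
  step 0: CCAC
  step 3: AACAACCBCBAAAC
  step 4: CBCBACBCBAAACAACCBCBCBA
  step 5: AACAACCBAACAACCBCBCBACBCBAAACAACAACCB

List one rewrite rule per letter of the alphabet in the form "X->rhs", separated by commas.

  step 4 ⇒ step 5: CBCBACBCBAAACAACCBCBCBA ⇒ A·AC·A·AC·CB·A·AC·A·AC·CB·CB·CB·A·CB·CB·A·A·AC·A·AC·A·AC·CB
    A ↦ CB
    B ↦ AC
    C ↦ A

A->CB, B->AC, C->A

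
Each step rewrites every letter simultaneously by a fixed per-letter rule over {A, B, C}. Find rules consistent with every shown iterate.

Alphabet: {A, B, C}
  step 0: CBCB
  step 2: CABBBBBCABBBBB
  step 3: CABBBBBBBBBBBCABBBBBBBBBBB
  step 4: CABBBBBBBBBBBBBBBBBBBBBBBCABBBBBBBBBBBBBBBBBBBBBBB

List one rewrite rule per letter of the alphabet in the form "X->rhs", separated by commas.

  step 3 ⇒ step 4: CABBBBBBBBBBBCABBBBBBBBBBB ⇒ CA·B·BB·BB·BB·BB·BB·BB·BB·BB·BB·BB·BB·CA·B·BB·BB·BB·BB·BB·BB·BB·BB·BB·BB·BB
    A ↦ B
    B ↦ BB
    C ↦ CA

A->B, B->BB, C->CA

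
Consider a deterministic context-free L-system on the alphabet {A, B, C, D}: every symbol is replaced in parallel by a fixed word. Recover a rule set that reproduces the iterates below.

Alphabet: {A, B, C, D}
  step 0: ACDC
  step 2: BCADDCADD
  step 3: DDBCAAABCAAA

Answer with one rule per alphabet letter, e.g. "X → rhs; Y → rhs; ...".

A->CA, B->DD, C->B, D->A

  step 2 ⇒ step 3: BCADDCADD ⇒ DD·B·CA·A·A·B·CA·A·A
    A ↦ CA
    B ↦ DD
    C ↦ B
    D ↦ A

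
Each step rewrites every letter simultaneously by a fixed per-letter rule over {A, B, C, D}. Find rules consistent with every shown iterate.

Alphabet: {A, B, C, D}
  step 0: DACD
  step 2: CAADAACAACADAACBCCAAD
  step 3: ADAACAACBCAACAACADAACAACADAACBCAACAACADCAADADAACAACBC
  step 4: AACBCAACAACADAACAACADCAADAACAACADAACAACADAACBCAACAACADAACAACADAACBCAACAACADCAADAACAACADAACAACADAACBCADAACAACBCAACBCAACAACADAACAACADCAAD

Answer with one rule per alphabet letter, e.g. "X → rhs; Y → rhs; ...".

  step 3 ⇒ step 4: ADAACAACBCAACAACADAACAACADAACBCAACAACADCAADADAACAACBC ⇒ AAC·BC·AAC·AAC·AD·AAC·AAC·AD·CA·AD·AAC·AAC·AD·AAC·AAC·AD·AAC·BC·AAC·AAC·AD·AAC·AAC·AD·AAC·BC·AAC·AAC·AD·CA·AD·AAC·AAC·AD·AAC·AAC·AD·AAC·BC·AD·AAC·AAC·BC·AAC·BC·AAC·AAC·AD·AAC·AAC·AD·CA·AD
    A ↦ AAC
    B ↦ CA
    C ↦ AD
    D ↦ BC

A->AAC, B->CA, C->AD, D->BC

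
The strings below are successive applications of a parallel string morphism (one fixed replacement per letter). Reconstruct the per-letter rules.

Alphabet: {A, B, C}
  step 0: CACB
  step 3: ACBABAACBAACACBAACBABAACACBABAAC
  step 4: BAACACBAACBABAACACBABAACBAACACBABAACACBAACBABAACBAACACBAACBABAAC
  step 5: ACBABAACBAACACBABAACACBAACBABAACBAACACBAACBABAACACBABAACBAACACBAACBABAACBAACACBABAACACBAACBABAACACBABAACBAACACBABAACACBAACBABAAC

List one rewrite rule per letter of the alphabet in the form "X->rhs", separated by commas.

A->BA, B->AC, C->AC

  step 4 ⇒ step 5: BAACACBAACBABAACACBABAACBAACACBABAACACBAACBABAACBAACACBAACBABAAC ⇒ AC·BA·BA·AC·BA·AC·AC·BA·BA·AC·AC·BA·AC·BA·BA·AC·BA·AC·AC·BA·AC·BA·BA·AC·AC·BA·BA·AC·BA·AC·AC·BA·AC·BA·BA·AC·BA·AC·AC·BA·BA·AC·AC·BA·AC·BA·BA·AC·AC·BA·BA·AC·BA·AC·AC·BA·BA·AC·AC·BA·AC·BA·BA·AC
    A ↦ BA
    B ↦ AC
    C ↦ AC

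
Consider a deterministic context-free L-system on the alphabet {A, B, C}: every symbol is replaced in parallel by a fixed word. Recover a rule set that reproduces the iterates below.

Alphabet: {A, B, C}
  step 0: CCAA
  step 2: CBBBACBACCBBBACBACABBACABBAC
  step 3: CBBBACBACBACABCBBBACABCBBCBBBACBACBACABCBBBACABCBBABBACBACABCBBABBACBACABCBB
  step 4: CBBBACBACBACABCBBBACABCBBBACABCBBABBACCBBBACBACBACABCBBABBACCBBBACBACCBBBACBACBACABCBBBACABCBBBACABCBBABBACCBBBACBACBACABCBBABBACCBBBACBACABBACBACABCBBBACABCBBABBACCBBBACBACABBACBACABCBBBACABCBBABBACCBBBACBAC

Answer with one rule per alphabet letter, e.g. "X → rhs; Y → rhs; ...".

  step 3 ⇒ step 4: CBBBACBACBACABCBBBACABCBBCBBBACBACBACABCBBBACABCBBABBACBACABCBBABBACBACABCBB ⇒ CBB·BAC·BAC·BAC·AB·CBB·BAC·AB·CBB·BAC·AB·CBB·AB·BAC·CBB·BAC·BAC·BAC·AB·CBB·AB·BAC·CBB·BAC·BAC·CBB·BAC·BAC·BAC·AB·CBB·BAC·AB·CBB·BAC·AB·CBB·AB·BAC·CBB·BAC·BAC·BAC·AB·CBB·AB·BAC·CBB·BAC·BAC·AB·BAC·BAC·AB·CBB·BAC·AB·CBB·AB·BAC·CBB·BAC·BAC·AB·BAC·BAC·AB·CBB·BAC·AB·CBB·AB·BAC·CBB·BAC·BAC
    A ↦ AB
    B ↦ BAC
    C ↦ CBB

A->AB, B->BAC, C->CBB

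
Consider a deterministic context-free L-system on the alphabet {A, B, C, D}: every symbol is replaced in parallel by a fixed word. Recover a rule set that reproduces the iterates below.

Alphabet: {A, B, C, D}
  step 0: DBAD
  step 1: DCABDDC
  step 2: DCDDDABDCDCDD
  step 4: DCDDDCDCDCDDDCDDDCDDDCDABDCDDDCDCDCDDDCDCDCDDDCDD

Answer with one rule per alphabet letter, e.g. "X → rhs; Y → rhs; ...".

  step 1 ⇒ step 2: DCABDDC ⇒ DC·DD·D·AB·DC·DC·DD
    A ↦ D
    B ↦ AB
    C ↦ DD
    D ↦ DC

A->D, B->AB, C->DD, D->DC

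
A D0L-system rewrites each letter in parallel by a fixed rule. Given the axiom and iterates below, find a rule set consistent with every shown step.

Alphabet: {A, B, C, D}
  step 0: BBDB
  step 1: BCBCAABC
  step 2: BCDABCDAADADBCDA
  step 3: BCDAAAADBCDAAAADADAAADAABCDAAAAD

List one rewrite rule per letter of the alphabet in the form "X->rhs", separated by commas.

  step 2 ⇒ step 3: BCDABCDAADADBCDA ⇒ BC·DA·AA·AD·BC·DA·AA·AD·AD·AA·AD·AA·BC·DA·AA·AD
    A ↦ AD
    B ↦ BC
    C ↦ DA
    D ↦ AA

A->AD, B->BC, C->DA, D->AA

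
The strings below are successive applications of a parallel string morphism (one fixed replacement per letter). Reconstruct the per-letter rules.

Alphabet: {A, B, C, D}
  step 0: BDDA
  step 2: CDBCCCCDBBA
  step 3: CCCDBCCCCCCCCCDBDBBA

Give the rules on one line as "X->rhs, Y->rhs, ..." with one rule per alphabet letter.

A->BA, B->DB, C->CC, D->C

  step 2 ⇒ step 3: CDBCCCCDBBA ⇒ CC·C·DB·CC·CC·CC·CC·C·DB·DB·BA
    A ↦ BA
    B ↦ DB
    C ↦ CC
    D ↦ C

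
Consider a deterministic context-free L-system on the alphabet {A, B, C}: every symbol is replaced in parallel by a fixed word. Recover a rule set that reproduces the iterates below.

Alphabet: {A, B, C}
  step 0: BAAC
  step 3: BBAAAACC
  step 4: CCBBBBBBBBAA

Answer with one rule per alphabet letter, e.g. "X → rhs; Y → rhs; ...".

A->BB, B->C, C->A

  step 3 ⇒ step 4: BBAAAACC ⇒ C·C·BB·BB·BB·BB·A·A
    A ↦ BB
    B ↦ C
    C ↦ A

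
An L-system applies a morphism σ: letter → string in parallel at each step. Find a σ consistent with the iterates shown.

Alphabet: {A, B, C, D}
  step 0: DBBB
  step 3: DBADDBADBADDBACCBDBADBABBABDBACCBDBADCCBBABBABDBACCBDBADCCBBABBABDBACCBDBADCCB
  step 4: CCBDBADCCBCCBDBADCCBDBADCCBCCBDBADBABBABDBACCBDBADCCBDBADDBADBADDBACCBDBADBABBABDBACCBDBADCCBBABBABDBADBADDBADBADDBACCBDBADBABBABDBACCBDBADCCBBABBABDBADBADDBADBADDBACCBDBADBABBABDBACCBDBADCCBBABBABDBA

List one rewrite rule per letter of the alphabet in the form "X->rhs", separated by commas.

A->D, B->DBA, C->BAB, D->CCB

  step 3 ⇒ step 4: DBADDBADBADDBACCBDBADBABBABDBACCBDBADCCBBABBABDBACCBDBADCCBBABBABDBACCBDBADCCB ⇒ CCB·DBA·D·CCB·CCB·DBA·D·CCB·DBA·D·CCB·CCB·DBA·D·BAB·BAB·DBA·CCB·DBA·D·CCB·DBA·D·DBA·DBA·D·DBA·CCB·DBA·D·BAB·BAB·DBA·CCB·DBA·D·CCB·BAB·BAB·DBA·DBA·D·DBA·DBA·D·DBA·CCB·DBA·D·BAB·BAB·DBA·CCB·DBA·D·CCB·BAB·BAB·DBA·DBA·D·DBA·DBA·D·DBA·CCB·DBA·D·BAB·BAB·DBA·CCB·DBA·D·CCB·BAB·BAB·DBA
    A ↦ D
    B ↦ DBA
    C ↦ BAB
    D ↦ CCB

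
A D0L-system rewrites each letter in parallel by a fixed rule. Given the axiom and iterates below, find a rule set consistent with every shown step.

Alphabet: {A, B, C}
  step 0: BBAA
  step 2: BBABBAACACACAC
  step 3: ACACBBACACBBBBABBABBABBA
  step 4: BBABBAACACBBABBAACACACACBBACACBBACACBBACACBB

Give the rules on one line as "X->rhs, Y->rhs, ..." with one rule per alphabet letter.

A->BB, B->AC, C->A

  step 3 ⇒ step 4: ACACBBACACBBBBABBABBABBA ⇒ BB·A·BB·A·AC·AC·BB·A·BB·A·AC·AC·AC·AC·BB·AC·AC·BB·AC·AC·BB·AC·AC·BB
    A ↦ BB
    B ↦ AC
    C ↦ A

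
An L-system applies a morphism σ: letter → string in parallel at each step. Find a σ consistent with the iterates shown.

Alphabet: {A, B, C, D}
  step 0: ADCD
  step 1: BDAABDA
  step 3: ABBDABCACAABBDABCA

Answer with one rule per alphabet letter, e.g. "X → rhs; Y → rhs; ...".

  step 0 ⇒ step 1: ADCD ⇒ B·DA·AB·DA
    A ↦ B
    C ↦ AB
    D ↦ DA
    B ↦ CA  (constrained at step 1)

A->B, B->CA, C->AB, D->DA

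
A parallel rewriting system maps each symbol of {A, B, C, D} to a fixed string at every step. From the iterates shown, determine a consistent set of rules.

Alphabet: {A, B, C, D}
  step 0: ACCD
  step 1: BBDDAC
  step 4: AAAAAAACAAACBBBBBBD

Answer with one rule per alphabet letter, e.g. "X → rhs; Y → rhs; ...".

A->BB, B->A, C->D, D->AC

  step 0 ⇒ step 1: ACCD ⇒ BB·D·D·AC
    A ↦ BB
    C ↦ D
    D ↦ AC
    B ↦ A  (constrained at step 1)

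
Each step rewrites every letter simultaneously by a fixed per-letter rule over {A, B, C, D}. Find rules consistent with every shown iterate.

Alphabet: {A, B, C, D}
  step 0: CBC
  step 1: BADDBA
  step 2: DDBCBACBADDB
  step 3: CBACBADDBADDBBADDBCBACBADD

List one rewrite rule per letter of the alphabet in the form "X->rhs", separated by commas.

A->B, B->DD, C->BA, D->CBA

  step 2 ⇒ step 3: DDBCBACBADDB ⇒ CBA·CBA·DD·BA·DD·B·BA·DD·B·CBA·CBA·DD
    A ↦ B
    B ↦ DD
    C ↦ BA
    D ↦ CBA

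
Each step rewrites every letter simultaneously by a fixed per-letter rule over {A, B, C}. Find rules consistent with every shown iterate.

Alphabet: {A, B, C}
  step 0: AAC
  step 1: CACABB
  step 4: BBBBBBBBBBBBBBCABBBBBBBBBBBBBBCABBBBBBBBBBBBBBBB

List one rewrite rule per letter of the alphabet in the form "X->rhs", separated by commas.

A->CA, B->BB, C->BB

  step 0 ⇒ step 1: AAC ⇒ CA·CA·BB
    A ↦ CA
    C ↦ BB
    B ↦ BB  (constrained at step 1)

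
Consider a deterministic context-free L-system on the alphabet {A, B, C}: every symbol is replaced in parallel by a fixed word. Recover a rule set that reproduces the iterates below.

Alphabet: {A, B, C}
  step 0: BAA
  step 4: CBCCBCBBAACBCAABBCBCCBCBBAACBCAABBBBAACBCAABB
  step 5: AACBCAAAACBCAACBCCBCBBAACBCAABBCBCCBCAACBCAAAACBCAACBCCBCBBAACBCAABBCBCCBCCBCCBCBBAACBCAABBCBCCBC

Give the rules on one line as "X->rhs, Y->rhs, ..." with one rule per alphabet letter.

A->B, B->CBC, C->AA

  step 4 ⇒ step 5: CBCCBCBBAACBCAABBCBCCBCBBAACBCAABBBBAACBCAABB ⇒ AA·CBC·AA·AA·CBC·AA·CBC·CBC·B·B·AA·CBC·AA·B·B·CBC·CBC·AA·CBC·AA·AA·CBC·AA·CBC·CBC·B·B·AA·CBC·AA·B·B·CBC·CBC·CBC·CBC·B·B·AA·CBC·AA·B·B·CBC·CBC
    A ↦ B
    B ↦ CBC
    C ↦ AA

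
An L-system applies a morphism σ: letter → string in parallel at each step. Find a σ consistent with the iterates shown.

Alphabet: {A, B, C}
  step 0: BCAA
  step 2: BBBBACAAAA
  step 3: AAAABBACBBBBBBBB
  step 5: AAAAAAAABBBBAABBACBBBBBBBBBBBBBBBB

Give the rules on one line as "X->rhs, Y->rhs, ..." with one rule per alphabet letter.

A->BB, B->A, C->AC

  step 2 ⇒ step 3: BBBBACAAAA ⇒ A·A·A·A·BB·AC·BB·BB·BB·BB
    A ↦ BB
    B ↦ A
    C ↦ AC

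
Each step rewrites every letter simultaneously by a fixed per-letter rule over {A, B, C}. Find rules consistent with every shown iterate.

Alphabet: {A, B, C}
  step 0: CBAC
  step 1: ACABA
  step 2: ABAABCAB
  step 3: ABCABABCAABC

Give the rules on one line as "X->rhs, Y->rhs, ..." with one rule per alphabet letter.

  step 2 ⇒ step 3: ABAABCAB ⇒ AB·C·AB·AB·C·A·AB·C
    A ↦ AB
    B ↦ C
    C ↦ A

A->AB, B->C, C->A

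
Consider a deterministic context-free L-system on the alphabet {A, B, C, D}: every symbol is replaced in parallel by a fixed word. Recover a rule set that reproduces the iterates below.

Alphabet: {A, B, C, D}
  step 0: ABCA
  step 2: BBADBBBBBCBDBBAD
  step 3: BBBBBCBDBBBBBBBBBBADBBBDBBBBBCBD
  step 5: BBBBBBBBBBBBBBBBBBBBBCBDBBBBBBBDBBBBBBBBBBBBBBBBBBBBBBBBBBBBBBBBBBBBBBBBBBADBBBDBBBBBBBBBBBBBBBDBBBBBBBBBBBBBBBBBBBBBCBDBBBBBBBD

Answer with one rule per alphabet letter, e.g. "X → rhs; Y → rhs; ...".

  step 2 ⇒ step 3: BBADBBBBBCBDBBAD ⇒ BB·BB·BC·BD·BB·BB·BB·BB·BB·AD·BB·BD·BB·BB·BC·BD
    A ↦ BC
    B ↦ BB
    C ↦ AD
    D ↦ BD

A->BC, B->BB, C->AD, D->BD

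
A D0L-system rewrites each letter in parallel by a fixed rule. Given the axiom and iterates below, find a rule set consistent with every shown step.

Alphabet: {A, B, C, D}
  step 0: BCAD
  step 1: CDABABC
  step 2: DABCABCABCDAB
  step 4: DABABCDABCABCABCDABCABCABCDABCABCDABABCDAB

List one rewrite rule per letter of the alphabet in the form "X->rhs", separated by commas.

  step 1 ⇒ step 2: CDABABC ⇒ DAB·C·AB·C·AB·C·DAB
    A ↦ AB
    B ↦ C
    C ↦ DAB
    D ↦ C

A->AB, B->C, C->DAB, D->C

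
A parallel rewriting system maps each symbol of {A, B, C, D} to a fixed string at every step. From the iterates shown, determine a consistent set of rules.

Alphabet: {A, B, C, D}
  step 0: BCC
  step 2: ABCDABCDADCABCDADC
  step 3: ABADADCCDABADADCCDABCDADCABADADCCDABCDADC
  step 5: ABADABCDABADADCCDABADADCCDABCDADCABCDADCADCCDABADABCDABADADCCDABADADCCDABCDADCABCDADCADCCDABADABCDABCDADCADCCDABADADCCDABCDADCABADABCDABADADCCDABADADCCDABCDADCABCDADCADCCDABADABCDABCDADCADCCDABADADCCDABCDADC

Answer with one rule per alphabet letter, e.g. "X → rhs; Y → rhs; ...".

A->AB, B->AD, C->ADC, D->CD

  step 2 ⇒ step 3: ABCDABCDADCABCDADC ⇒ AB·AD·ADC·CD·AB·AD·ADC·CD·AB·CD·ADC·AB·AD·ADC·CD·AB·CD·ADC
    A ↦ AB
    B ↦ AD
    C ↦ ADC
    D ↦ CD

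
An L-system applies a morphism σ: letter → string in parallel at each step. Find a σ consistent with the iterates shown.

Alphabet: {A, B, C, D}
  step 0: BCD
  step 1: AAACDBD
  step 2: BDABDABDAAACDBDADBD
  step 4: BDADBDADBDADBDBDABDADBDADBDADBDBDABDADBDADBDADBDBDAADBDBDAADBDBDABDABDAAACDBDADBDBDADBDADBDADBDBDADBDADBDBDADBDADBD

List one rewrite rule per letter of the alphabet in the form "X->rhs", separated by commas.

A->BDA, B->A, C->AAC, D->DBD

  step 1 ⇒ step 2: AAACDBD ⇒ BDA·BDA·BDA·AAC·DBD·A·DBD
    A ↦ BDA
    B ↦ A
    C ↦ AAC
    D ↦ DBD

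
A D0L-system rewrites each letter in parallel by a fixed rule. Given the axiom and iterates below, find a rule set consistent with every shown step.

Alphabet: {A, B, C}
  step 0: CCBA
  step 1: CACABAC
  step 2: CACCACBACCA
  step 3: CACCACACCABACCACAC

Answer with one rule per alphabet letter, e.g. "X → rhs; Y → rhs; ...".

A->C, B->BA, C->CA

  step 2 ⇒ step 3: CACCACBACCA ⇒ CA·C·CA·CA·C·CA·BA·C·CA·CA·C
    A ↦ C
    B ↦ BA
    C ↦ CA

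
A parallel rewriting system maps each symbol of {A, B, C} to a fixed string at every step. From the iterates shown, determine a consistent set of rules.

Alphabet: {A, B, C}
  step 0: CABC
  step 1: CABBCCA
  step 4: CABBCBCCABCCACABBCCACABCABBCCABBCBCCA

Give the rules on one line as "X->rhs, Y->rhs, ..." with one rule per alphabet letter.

  step 0 ⇒ step 1: CABC ⇒ CA·B·BC·CA
    A ↦ B
    B ↦ BC
    C ↦ CA

A->B, B->BC, C->CA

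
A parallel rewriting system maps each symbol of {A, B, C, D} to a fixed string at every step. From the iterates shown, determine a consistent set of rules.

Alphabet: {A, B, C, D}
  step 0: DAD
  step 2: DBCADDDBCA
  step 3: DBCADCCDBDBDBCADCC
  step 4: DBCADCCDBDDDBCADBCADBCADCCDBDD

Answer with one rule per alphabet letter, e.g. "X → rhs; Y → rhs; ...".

  step 3 ⇒ step 4: DBCADCCDBDBDBCADCC ⇒ DB·CA·D·CC·DB·D·D·DB·CA·DB·CA·DB·CA·D·CC·DB·D·D
    A ↦ CC
    B ↦ CA
    C ↦ D
    D ↦ DB

A->CC, B->CA, C->D, D->DB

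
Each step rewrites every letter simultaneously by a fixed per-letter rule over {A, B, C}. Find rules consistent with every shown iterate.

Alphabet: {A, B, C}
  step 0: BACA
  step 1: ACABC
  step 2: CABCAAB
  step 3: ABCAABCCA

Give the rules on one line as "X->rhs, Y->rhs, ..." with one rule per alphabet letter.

  step 2 ⇒ step 3: CABCAAB ⇒ AB·C·A·AB·C·C·A
    A ↦ C
    B ↦ A
    C ↦ AB

A->C, B->A, C->AB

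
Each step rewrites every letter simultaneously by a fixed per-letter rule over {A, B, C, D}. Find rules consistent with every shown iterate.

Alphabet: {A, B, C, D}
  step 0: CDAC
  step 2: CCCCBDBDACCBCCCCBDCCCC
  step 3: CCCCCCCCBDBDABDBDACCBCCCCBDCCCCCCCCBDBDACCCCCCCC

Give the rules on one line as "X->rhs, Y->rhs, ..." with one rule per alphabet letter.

  step 2 ⇒ step 3: CCCCBDBDACCBCCCCBDCCCC ⇒ CC·CC·CC·CC·BD·BDA·BD·BDA·CCB·CC·CC·BD·CC·CC·CC·CC·BD·BDA·CC·CC·CC·CC
    A ↦ CCB
    B ↦ BD
    C ↦ CC
    D ↦ BDA

A->CCB, B->BD, C->CC, D->BDA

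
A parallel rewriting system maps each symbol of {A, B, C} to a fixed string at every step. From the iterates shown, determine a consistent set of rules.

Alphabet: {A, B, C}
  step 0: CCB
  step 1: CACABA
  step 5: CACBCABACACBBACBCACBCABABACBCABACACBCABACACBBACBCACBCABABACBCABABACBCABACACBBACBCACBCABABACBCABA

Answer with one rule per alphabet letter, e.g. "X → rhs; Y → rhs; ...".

A->CB, B->BA, C->CA

  step 0 ⇒ step 1: CCB ⇒ CA·CA·BA
    B ↦ BA
    C ↦ CA
    A ↦ CB  (constrained at step 1)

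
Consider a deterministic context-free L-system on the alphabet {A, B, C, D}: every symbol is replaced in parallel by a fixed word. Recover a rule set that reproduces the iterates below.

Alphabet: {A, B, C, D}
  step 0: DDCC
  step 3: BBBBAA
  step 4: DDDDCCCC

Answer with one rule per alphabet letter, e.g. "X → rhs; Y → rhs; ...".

A->CC, B->D, C->B, D->A

  step 3 ⇒ step 4: BBBBAA ⇒ D·D·D·D·CC·CC
    A ↦ CC
    B ↦ D
    C ↦ B  (constrained at step 0)
    D ↦ A  (constrained at step 0)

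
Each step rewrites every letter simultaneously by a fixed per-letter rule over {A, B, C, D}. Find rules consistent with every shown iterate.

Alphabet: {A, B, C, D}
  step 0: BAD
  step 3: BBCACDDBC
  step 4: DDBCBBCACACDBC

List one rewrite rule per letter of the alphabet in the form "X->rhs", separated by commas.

A->B, B->D, C->BC, D->AC

  step 3 ⇒ step 4: BBCACDDBC ⇒ D·D·BC·B·BC·AC·AC·D·BC
    A ↦ B
    B ↦ D
    C ↦ BC
    D ↦ AC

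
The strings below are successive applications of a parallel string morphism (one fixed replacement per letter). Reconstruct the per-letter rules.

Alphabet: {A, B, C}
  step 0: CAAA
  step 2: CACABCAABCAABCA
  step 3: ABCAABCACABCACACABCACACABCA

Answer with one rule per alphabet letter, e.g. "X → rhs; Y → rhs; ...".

A->CA, B->C, C->AB

  step 2 ⇒ step 3: CACABCAABCAABCA ⇒ AB·CA·AB·CA·C·AB·CA·CA·C·AB·CA·CA·C·AB·CA
    A ↦ CA
    B ↦ C
    C ↦ AB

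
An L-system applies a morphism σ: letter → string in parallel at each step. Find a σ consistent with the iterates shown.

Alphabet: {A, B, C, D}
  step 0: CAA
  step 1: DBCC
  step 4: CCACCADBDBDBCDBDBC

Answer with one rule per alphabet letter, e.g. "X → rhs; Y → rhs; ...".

  step 0 ⇒ step 1: CAA ⇒ DB·C·C
    A ↦ C
    C ↦ DB
    B ↦ A  (constrained at step 1)
    D ↦ CC  (constrained at step 1)

A->C, B->A, C->DB, D->CC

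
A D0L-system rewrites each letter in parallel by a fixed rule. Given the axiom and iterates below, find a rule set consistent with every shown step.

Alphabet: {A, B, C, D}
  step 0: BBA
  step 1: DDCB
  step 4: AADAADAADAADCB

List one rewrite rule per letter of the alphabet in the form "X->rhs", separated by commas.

A->CB, B->D, C->AA, D->A

  step 0 ⇒ step 1: BBA ⇒ D·D·CB
    A ↦ CB
    B ↦ D
    C ↦ AA  (constrained at step 1)
    D ↦ A  (constrained at step 1)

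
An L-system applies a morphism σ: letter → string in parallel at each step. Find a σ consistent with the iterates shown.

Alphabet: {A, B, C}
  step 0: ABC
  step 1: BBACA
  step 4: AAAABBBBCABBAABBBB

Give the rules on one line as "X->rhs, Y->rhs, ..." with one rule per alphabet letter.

  step 0 ⇒ step 1: ABC ⇒ BB·A·CA
    A ↦ BB
    B ↦ A
    C ↦ CA

A->BB, B->A, C->CA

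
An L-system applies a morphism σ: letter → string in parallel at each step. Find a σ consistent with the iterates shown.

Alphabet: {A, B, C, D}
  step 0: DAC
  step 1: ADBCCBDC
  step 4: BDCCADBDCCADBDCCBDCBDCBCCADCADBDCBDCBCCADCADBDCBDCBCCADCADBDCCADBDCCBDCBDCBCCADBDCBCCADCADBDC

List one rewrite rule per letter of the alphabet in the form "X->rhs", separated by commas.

A->BCC, B->C, C->BDC, D->AD

  step 0 ⇒ step 1: DAC ⇒ AD·BCC·BDC
    A ↦ BCC
    C ↦ BDC
    D ↦ AD
    B ↦ C  (constrained at step 1)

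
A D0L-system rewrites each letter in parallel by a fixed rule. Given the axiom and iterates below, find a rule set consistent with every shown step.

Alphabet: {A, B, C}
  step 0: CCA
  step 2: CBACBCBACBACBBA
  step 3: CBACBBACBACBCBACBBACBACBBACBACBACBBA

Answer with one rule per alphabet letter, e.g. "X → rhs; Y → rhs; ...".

A->BA, B->ACB, C->CB

  step 2 ⇒ step 3: CBACBCBACBACBBA ⇒ CB·ACB·BA·CB·ACB·CB·ACB·BA·CB·ACB·BA·CB·ACB·ACB·BA
    A ↦ BA
    B ↦ ACB
    C ↦ CB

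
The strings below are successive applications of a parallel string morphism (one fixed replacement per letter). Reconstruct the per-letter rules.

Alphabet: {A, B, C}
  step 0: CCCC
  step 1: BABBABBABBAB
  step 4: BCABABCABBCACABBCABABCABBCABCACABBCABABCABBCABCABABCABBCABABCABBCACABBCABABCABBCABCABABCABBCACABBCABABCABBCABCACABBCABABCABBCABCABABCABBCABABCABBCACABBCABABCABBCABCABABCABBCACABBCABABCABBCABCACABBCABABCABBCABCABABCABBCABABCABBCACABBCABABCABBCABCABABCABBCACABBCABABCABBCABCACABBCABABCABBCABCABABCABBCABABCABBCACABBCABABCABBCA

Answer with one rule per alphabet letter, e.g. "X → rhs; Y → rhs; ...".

  step 0 ⇒ step 1: CCCC ⇒ BAB·BAB·BAB·BAB
    C ↦ BAB
    A ↦ CAB  (constrained at step 1)
    B ↦ BCA  (constrained at step 1)

A->CAB, B->BCA, C->BAB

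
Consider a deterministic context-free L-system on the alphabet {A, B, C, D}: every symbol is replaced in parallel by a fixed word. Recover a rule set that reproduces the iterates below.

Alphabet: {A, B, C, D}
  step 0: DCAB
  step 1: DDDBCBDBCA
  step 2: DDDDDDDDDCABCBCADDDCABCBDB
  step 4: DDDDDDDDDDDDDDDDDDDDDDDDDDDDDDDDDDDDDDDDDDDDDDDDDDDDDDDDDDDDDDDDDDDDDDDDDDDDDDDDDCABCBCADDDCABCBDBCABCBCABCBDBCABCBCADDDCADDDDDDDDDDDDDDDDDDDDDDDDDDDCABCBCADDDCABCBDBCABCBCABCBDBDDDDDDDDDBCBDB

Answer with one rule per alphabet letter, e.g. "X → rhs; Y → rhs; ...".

A->DB, B->CA, C->BCB, D->DDD

  step 1 ⇒ step 2: DDDBCBDBCA ⇒ DDD·DDD·DDD·CA·BCB·CA·DDD·CA·BCB·DB
    A ↦ DB
    B ↦ CA
    C ↦ BCB
    D ↦ DDD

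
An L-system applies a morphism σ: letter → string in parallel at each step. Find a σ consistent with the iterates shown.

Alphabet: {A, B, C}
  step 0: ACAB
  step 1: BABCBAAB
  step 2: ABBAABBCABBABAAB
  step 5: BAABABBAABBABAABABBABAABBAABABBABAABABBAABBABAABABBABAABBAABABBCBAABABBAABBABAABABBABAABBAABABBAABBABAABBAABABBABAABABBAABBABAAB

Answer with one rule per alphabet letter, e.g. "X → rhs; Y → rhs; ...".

  step 1 ⇒ step 2: BABCBAAB ⇒ AB·BA·AB·BC·AB·BA·BA·AB
    A ↦ BA
    B ↦ AB
    C ↦ BC

A->BA, B->AB, C->BC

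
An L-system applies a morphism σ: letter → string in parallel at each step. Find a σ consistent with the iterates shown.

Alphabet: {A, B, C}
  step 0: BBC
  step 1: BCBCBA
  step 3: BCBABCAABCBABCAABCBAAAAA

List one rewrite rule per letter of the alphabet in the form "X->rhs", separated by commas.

  step 0 ⇒ step 1: BBC ⇒ BC·BC·BA
    B ↦ BC
    C ↦ BA
    A ↦ AA  (constrained at step 1)

A->AA, B->BC, C->BA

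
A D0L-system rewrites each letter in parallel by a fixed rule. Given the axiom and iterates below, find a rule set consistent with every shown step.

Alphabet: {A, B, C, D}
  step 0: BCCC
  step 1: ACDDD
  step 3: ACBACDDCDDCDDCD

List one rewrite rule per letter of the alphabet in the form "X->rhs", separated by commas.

A->BA, B->AC, C->D, D->CD

  step 0 ⇒ step 1: BCCC ⇒ AC·D·D·D
    B ↦ AC
    C ↦ D
    A ↦ BA  (constrained at step 1)
    D ↦ CD  (constrained at step 1)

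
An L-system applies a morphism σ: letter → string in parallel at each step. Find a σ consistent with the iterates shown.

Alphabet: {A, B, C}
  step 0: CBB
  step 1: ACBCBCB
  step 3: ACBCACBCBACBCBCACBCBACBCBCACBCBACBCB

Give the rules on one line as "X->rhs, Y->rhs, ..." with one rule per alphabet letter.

  step 0 ⇒ step 1: CBB ⇒ ACB·CB·CB
    B ↦ CB
    C ↦ ACB
    A ↦ C  (constrained at step 1)

A->C, B->CB, C->ACB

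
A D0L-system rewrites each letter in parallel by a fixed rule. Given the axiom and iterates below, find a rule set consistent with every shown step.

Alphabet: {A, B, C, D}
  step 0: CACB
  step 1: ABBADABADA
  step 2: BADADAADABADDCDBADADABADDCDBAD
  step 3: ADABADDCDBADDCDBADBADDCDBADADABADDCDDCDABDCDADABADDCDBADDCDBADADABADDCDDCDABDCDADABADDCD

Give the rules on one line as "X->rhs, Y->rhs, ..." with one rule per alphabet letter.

A->BAD, B->ADA, C->AB, D->DCD

  step 2 ⇒ step 3: BADADAADABADDCDBADADABADDCDBAD ⇒ ADA·BAD·DCD·BAD·DCD·BAD·BAD·DCD·BAD·ADA·BAD·DCD·DCD·AB·DCD·ADA·BAD·DCD·BAD·DCD·BAD·ADA·BAD·DCD·DCD·AB·DCD·ADA·BAD·DCD
    A ↦ BAD
    B ↦ ADA
    C ↦ AB
    D ↦ DCD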